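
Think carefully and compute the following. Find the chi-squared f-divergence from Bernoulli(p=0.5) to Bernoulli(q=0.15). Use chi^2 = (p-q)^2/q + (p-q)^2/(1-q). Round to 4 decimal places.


Chi-squared divergence between Bernoulli distributions:
chi^2 = (p-q)^2/q + (p-q)^2/(1-q).
p = 0.5, q = 0.15, p-q = 0.35.
(p-q)^2 = 0.1225.
term1 = 0.1225/0.15 = 0.816667.
term2 = 0.1225/0.85 = 0.144118.
chi^2 = 0.816667 + 0.144118 = 0.9608

0.9608


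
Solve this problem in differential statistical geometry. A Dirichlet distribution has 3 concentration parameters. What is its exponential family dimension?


Exponential family dimension calculation:
Dirichlet with 3 components has 3 natural parameters.

3


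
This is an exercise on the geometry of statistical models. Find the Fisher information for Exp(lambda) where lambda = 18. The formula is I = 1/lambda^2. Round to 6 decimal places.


Fisher information for exponential: I(lambda) = 1/lambda^2.
lambda = 18, lambda^2 = 324.
I = 1/324 = 0.003086

0.003086


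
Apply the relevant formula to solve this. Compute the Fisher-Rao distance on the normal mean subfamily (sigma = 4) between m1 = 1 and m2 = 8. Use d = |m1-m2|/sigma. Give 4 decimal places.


On the fixed-variance normal subfamily, geodesic distance = |m1-m2|/sigma.
|1 - 8| = 7.
sigma = 4.
d = 7/4 = 1.7500

1.7500


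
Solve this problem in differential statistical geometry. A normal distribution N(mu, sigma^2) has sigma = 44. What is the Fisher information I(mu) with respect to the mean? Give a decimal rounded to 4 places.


The Fisher information for the mean of a normal distribution is I(mu) = 1/sigma^2.
sigma = 44, so sigma^2 = 1936.
I(mu) = 1/1936 = 0.0005

0.0005


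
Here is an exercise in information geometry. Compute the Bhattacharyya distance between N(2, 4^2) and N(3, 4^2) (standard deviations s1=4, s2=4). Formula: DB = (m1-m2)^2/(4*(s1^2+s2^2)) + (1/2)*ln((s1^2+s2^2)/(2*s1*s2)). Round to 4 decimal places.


Bhattacharyya distance between two Gaussians:
DB = (m1-m2)^2/(4*(s1^2+s2^2)) + (1/2)*ln((s1^2+s2^2)/(2*s1*s2)).
(m1-m2)^2 = (-1)^2 = 1.
s1^2+s2^2 = 16 + 16 = 32.
term1 = 1/128 = 0.007812.
term2 = 0.5*ln(32/32.0) = 0.0.
DB = 0.007812 + 0.0 = 0.0078

0.0078


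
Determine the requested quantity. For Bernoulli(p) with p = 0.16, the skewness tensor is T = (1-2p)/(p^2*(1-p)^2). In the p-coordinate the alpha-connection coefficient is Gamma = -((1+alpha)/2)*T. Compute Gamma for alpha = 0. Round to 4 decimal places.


Skewness (Amari-Chentsov) tensor: T = (1-2p)/(p^2*(1-p)^2).
p = 0.16, 1-2p = 0.68, p^2 = 0.0256, (1-p)^2 = 0.7056.
T = 0.68/(0.0256 * 0.7056) = 37.645266.
In the p-coordinate, Gamma^(alpha) = Gamma^(0) - (alpha/2)*T with Gamma^(0) = (1/2)*g'(p) = -T/2,
so Gamma^(alpha) = -((1+alpha)/2)*T.
alpha = 0, -(1+alpha)/2 = -0.5.
Gamma = -0.5 * 37.645266 = -18.8226

-18.8226


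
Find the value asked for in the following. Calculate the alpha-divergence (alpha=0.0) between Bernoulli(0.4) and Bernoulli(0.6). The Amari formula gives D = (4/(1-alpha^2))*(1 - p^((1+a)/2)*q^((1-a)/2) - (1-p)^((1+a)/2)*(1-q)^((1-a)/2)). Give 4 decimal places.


Amari alpha-divergence:
D = (4/(1-alpha^2))*(1 - p^((1+a)/2)*q^((1-a)/2) - (1-p)^((1+a)/2)*(1-q)^((1-a)/2)).
alpha = 0.0, p = 0.4, q = 0.6.
e1 = (1+alpha)/2 = 0.5, e2 = (1-alpha)/2 = 0.5.
t1 = p^e1 * q^e2 = 0.4^0.5 * 0.6^0.5 = 0.489898.
t2 = (1-p)^e1 * (1-q)^e2 = 0.6^0.5 * 0.4^0.5 = 0.489898.
4/(1-alpha^2) = 4.0.
D = 4.0*(1 - 0.489898 - 0.489898) = 0.0808

0.0808


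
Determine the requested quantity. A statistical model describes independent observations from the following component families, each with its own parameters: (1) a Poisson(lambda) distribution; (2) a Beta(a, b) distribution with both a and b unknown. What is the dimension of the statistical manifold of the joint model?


The dimension of a statistical manifold equals the number of free
(independent) real parameters of the model. For a product of independent
blocks the parameter counts add.
- Poisson (lambda): 1.
- Beta (a, b): 2.
Total = 1 + 2 = 3.
Dimension = 3

3


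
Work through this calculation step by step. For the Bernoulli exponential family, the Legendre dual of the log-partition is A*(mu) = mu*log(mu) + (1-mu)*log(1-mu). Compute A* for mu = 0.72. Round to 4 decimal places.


Legendre transform for Bernoulli:
A*(mu) = mu*log(mu) + (1-mu)*log(1-mu).
mu = 0.72, 1-mu = 0.28.
mu*log(mu) = 0.72*log(0.72) = -0.236523.
(1-mu)*log(1-mu) = 0.28*log(0.28) = -0.35643.
A* = -0.236523 + -0.35643 = -0.5930

-0.5930


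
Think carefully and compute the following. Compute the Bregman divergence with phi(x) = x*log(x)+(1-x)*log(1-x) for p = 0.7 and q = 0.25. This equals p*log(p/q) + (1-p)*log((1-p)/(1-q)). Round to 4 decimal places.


Bregman divergence with negative entropy generator:
D = p*log(p/q) + (1-p)*log((1-p)/(1-q)).
p = 0.7, q = 0.25.
p*log(p/q) = 0.7*log(0.7/0.25) = 0.720734.
(1-p)*log((1-p)/(1-q)) = 0.3*log(0.3/0.75) = -0.274887.
D = 0.720734 + -0.274887 = 0.4458

0.4458


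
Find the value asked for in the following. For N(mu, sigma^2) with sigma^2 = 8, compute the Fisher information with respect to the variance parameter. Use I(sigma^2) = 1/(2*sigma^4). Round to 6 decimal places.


Fisher information for variance: I(sigma^2) = 1/(2*sigma^4).
sigma^2 = 8, so sigma^4 = 64.
I = 1/(2*64) = 1/128 = 0.007813

0.007813


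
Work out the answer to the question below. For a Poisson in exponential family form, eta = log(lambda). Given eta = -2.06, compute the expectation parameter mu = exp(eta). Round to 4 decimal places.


Expectation parameter for Poisson exponential family:
mu = exp(eta).
eta = -2.06.
mu = exp(-2.06) = 0.1275

0.1275


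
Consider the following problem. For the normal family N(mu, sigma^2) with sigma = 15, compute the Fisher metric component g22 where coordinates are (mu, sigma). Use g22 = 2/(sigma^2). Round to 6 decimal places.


For the 2-parameter normal family, the Fisher metric has:
  g11 = 1/sigma^2, g22 = 2/sigma^2.
sigma = 15, sigma^2 = 225.
g22 = 0.008889

0.008889


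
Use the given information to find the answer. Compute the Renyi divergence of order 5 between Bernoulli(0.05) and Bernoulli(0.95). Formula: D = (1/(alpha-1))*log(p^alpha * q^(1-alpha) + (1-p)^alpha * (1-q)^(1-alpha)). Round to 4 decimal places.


Renyi divergence of order alpha between Bernoulli distributions:
D = (1/(alpha-1))*log(p^alpha * q^(1-alpha) + (1-p)^alpha * (1-q)^(1-alpha)).
alpha = 5, p = 0.05, q = 0.95.
p^alpha * q^(1-alpha) = 0.05^5 * 0.95^-4 = 0.0.
(1-p)^alpha * (1-q)^(1-alpha) = 0.95^5 * 0.05^-4 = 123804.95.
sum = 0.0 + 123804.95 = 123804.95.
D = (1/4)*log(123804.95) = 2.9316

2.9316


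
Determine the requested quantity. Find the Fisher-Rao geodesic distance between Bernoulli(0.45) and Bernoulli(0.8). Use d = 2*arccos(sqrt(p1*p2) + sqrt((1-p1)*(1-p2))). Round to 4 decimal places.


Geodesic distance on Bernoulli manifold:
d(p1,p2) = 2*arccos(sqrt(p1*p2) + sqrt((1-p1)*(1-p2))).
sqrt(p1*p2) = sqrt(0.45*0.8) = 0.6.
sqrt((1-p1)*(1-p2)) = sqrt(0.55*0.2) = 0.331662.
arg = 0.6 + 0.331662 = 0.931662.
d = 2*arccos(0.931662) = 0.7437

0.7437


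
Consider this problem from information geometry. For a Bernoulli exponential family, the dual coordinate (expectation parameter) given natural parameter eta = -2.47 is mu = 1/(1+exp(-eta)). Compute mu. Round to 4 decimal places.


Dual coordinate (expectation parameter) for Bernoulli:
mu = 1/(1+exp(-eta)).
eta = -2.47.
exp(-eta) = exp(2.47) = 11.822447.
mu = 1/(1+11.822447) = 0.0780

0.0780


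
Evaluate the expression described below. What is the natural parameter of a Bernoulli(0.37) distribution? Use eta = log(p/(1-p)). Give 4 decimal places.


Natural parameter for Bernoulli: eta = log(p/(1-p)).
p = 0.37, 1-p = 0.63.
p/(1-p) = 0.587302.
eta = log(0.587302) = -0.5322

-0.5322


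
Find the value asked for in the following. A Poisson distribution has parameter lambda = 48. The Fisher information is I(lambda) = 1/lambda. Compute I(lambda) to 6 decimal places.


Fisher information for Poisson: I(lambda) = 1/lambda.
lambda = 48.
I(lambda) = 1/48 = 0.020833

0.020833


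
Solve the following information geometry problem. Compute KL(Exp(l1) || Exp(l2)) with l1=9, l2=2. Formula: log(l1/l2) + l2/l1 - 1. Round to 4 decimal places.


KL divergence for exponential family:
KL = log(l1/l2) + l2/l1 - 1.
log(9/2) = 1.504077.
2/9 = 0.222222.
KL = 1.504077 + 0.222222 - 1 = 0.7263

0.7263


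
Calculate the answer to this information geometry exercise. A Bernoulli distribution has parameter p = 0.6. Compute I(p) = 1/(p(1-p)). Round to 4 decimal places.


For Bernoulli(p), Fisher information is I(p) = 1/(p*(1-p)).
p = 0.6, 1-p = 0.4.
p*(1-p) = 0.24.
I(p) = 1/0.24 = 4.1667

4.1667


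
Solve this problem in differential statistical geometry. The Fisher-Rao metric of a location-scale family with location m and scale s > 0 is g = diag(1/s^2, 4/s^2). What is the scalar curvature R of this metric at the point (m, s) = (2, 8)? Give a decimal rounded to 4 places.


The metric has the form g = (A dm^2 + B ds^2)/s^2 with A = 1, B = 4.
Substitute u = sqrt(A/B)*m: g = B*(du^2 + ds^2)/s^2, i.e. B times the
Poincare upper half-plane metric, which has constant Gaussian curvature -1.
Scaling a 2D metric by a constant c divides the Gaussian curvature by c,
so K = -1/B = -1/(4) = -0.2500 everywhere (the point (m, s) = (2, 8) is irrelevant:
the curvature is constant).
Scalar curvature in dimension 2: R = 2K = -2/(4) = -0.5000.

-0.5000


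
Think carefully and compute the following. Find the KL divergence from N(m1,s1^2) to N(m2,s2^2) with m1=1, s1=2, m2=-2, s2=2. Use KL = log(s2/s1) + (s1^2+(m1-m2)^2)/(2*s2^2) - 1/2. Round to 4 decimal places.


KL divergence between normal distributions:
KL = log(s2/s1) + (s1^2 + (m1-m2)^2)/(2*s2^2) - 1/2.
log(2/2) = 0.0.
(2^2 + (1--2)^2)/(2*2^2) = (4 + 9)/8 = 1.625.
KL = 0.0 + 1.625 - 0.5 = 1.1250

1.1250


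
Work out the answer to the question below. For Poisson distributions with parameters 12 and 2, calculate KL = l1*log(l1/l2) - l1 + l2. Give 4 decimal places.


KL divergence for Poisson:
KL = l1*log(l1/l2) - l1 + l2.
l1 = 12, l2 = 2.
log(12/2) = 1.791759.
l1*log(l1/l2) = 12 * 1.791759 = 21.501114.
KL = 21.501114 - 12 + 2 = 11.5011

11.5011


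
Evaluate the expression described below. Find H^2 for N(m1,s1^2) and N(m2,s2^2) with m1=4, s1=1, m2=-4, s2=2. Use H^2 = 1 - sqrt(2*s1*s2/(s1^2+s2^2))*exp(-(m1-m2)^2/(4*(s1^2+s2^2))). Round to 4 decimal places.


Squared Hellinger distance for Gaussians:
H^2 = 1 - sqrt(2*s1*s2/(s1^2+s2^2)) * exp(-(m1-m2)^2/(4*(s1^2+s2^2))).
s1^2 = 1, s2^2 = 4, s1^2+s2^2 = 5.
sqrt(2*1*2/(5)) = 0.894427.
(m1-m2)^2 = (8)^2 = 64.
exp(-64/(4*5)) = exp(-3.2) = 0.040762.
H^2 = 1 - 0.894427*0.040762 = 0.9635

0.9635


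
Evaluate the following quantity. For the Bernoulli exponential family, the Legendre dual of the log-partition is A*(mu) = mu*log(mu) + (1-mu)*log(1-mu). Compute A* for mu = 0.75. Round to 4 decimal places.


Legendre transform for Bernoulli:
A*(mu) = mu*log(mu) + (1-mu)*log(1-mu).
mu = 0.75, 1-mu = 0.25.
mu*log(mu) = 0.75*log(0.75) = -0.215762.
(1-mu)*log(1-mu) = 0.25*log(0.25) = -0.346574.
A* = -0.215762 + -0.346574 = -0.5623

-0.5623


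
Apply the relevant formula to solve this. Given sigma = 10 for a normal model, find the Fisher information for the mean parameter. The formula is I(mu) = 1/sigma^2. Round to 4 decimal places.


The Fisher information for the mean of a normal distribution is I(mu) = 1/sigma^2.
sigma = 10, so sigma^2 = 100.
I(mu) = 1/100 = 0.0100

0.0100


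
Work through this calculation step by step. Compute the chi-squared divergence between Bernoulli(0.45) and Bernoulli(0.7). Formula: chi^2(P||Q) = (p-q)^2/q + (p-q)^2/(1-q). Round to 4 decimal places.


Chi-squared divergence between Bernoulli distributions:
chi^2 = (p-q)^2/q + (p-q)^2/(1-q).
p = 0.45, q = 0.7, p-q = -0.25.
(p-q)^2 = 0.0625.
term1 = 0.0625/0.7 = 0.089286.
term2 = 0.0625/0.3 = 0.208333.
chi^2 = 0.089286 + 0.208333 = 0.2976

0.2976


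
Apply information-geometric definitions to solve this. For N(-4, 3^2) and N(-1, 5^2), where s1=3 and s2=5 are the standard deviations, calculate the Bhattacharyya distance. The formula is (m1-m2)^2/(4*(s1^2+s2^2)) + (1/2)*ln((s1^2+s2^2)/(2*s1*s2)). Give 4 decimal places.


Bhattacharyya distance between two Gaussians:
DB = (m1-m2)^2/(4*(s1^2+s2^2)) + (1/2)*ln((s1^2+s2^2)/(2*s1*s2)).
(m1-m2)^2 = (-3)^2 = 9.
s1^2+s2^2 = 9 + 25 = 34.
term1 = 9/136 = 0.066176.
term2 = 0.5*ln(34/30.0) = 0.062582.
DB = 0.066176 + 0.062582 = 0.1288

0.1288


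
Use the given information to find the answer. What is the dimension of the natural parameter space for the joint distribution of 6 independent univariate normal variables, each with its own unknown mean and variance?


Exponential family dimension calculation:
Each univariate normal has two natural parameters (mu/sigma^2 and -1/(2 sigma^2)).
With 6 independent components, dim = 2 * 6 = 12.

12


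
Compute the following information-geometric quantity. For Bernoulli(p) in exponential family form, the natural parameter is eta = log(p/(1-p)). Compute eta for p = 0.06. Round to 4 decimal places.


Natural parameter for Bernoulli: eta = log(p/(1-p)).
p = 0.06, 1-p = 0.94.
p/(1-p) = 0.06383.
eta = log(0.06383) = -2.7515

-2.7515


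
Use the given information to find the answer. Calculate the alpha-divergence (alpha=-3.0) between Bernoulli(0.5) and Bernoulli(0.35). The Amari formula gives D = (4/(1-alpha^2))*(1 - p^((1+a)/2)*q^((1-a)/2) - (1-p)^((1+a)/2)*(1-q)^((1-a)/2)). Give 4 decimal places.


Amari alpha-divergence:
D = (4/(1-alpha^2))*(1 - p^((1+a)/2)*q^((1-a)/2) - (1-p)^((1+a)/2)*(1-q)^((1-a)/2)).
alpha = -3.0, p = 0.5, q = 0.35.
e1 = (1+alpha)/2 = -1.0, e2 = (1-alpha)/2 = 2.0.
t1 = p^e1 * q^e2 = 0.5^-1.0 * 0.35^2.0 = 0.245.
t2 = (1-p)^e1 * (1-q)^e2 = 0.5^-1.0 * 0.65^2.0 = 0.845.
4/(1-alpha^2) = -0.5.
D = -0.5*(1 - 0.245 - 0.845) = 0.0450

0.0450


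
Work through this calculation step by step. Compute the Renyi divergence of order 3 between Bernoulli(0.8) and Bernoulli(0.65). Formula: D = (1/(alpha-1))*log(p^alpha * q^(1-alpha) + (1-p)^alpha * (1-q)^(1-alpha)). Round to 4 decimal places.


Renyi divergence of order alpha between Bernoulli distributions:
D = (1/(alpha-1))*log(p^alpha * q^(1-alpha) + (1-p)^alpha * (1-q)^(1-alpha)).
alpha = 3, p = 0.8, q = 0.65.
p^alpha * q^(1-alpha) = 0.8^3 * 0.65^-2 = 1.211834.
(1-p)^alpha * (1-q)^(1-alpha) = 0.2^3 * 0.35^-2 = 0.065306.
sum = 1.211834 + 0.065306 = 1.27714.
D = (1/2)*log(1.27714) = 0.1223

0.1223


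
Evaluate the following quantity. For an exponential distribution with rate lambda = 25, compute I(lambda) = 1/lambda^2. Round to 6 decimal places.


Fisher information for exponential: I(lambda) = 1/lambda^2.
lambda = 25, lambda^2 = 625.
I = 1/625 = 0.001600

0.001600


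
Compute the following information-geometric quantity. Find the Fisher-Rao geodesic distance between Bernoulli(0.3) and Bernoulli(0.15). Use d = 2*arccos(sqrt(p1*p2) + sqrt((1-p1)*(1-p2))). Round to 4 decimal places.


Geodesic distance on Bernoulli manifold:
d(p1,p2) = 2*arccos(sqrt(p1*p2) + sqrt((1-p1)*(1-p2))).
sqrt(p1*p2) = sqrt(0.3*0.15) = 0.212132.
sqrt((1-p1)*(1-p2)) = sqrt(0.7*0.85) = 0.771362.
arg = 0.212132 + 0.771362 = 0.983494.
d = 2*arccos(0.983494) = 0.3639

0.3639


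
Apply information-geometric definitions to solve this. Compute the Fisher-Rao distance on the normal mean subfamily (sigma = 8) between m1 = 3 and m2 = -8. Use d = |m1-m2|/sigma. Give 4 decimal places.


On the fixed-variance normal subfamily, geodesic distance = |m1-m2|/sigma.
|3 - -8| = 11.
sigma = 8.
d = 11/8 = 1.3750

1.3750


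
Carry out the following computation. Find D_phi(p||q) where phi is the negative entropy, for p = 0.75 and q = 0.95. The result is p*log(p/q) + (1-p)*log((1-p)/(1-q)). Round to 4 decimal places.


Bregman divergence with negative entropy generator:
D = p*log(p/q) + (1-p)*log((1-p)/(1-q)).
p = 0.75, q = 0.95.
p*log(p/q) = 0.75*log(0.75/0.95) = -0.177292.
(1-p)*log((1-p)/(1-q)) = 0.25*log(0.25/0.05) = 0.402359.
D = -0.177292 + 0.402359 = 0.2251

0.2251


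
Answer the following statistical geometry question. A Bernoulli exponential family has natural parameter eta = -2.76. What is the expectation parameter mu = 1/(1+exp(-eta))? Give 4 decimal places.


Dual coordinate (expectation parameter) for Bernoulli:
mu = 1/(1+exp(-eta)).
eta = -2.76.
exp(-eta) = exp(2.76) = 15.799843.
mu = 1/(1+15.799843) = 0.0595

0.0595


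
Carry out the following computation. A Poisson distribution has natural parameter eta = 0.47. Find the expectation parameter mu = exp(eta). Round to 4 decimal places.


Expectation parameter for Poisson exponential family:
mu = exp(eta).
eta = 0.47.
mu = exp(0.47) = 1.6000

1.6000


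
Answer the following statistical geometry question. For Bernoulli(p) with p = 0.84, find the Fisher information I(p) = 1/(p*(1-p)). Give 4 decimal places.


For Bernoulli(p), Fisher information is I(p) = 1/(p*(1-p)).
p = 0.84, 1-p = 0.16.
p*(1-p) = 0.1344.
I(p) = 1/0.1344 = 7.4405

7.4405


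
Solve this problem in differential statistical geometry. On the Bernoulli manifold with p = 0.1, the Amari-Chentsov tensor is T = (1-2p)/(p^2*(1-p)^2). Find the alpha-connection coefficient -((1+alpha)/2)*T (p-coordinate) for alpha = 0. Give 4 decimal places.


Skewness (Amari-Chentsov) tensor: T = (1-2p)/(p^2*(1-p)^2).
p = 0.1, 1-2p = 0.8, p^2 = 0.01, (1-p)^2 = 0.81.
T = 0.8/(0.01 * 0.81) = 98.765432.
In the p-coordinate, Gamma^(alpha) = Gamma^(0) - (alpha/2)*T with Gamma^(0) = (1/2)*g'(p) = -T/2,
so Gamma^(alpha) = -((1+alpha)/2)*T.
alpha = 0, -(1+alpha)/2 = -0.5.
Gamma = -0.5 * 98.765432 = -49.3827

-49.3827


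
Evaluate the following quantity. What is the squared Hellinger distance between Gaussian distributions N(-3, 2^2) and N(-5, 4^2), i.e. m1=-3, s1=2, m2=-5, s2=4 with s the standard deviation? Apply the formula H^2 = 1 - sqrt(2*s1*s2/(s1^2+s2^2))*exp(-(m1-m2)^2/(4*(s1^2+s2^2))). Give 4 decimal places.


Squared Hellinger distance for Gaussians:
H^2 = 1 - sqrt(2*s1*s2/(s1^2+s2^2)) * exp(-(m1-m2)^2/(4*(s1^2+s2^2))).
s1^2 = 4, s2^2 = 16, s1^2+s2^2 = 20.
sqrt(2*2*4/(20)) = 0.894427.
(m1-m2)^2 = (2)^2 = 4.
exp(-4/(4*20)) = exp(-0.05) = 0.951229.
H^2 = 1 - 0.894427*0.951229 = 0.1492

0.1492


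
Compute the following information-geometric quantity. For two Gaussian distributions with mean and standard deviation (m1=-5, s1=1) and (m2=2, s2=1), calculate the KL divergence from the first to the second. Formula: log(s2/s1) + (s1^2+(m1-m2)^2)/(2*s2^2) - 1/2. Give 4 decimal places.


KL divergence between normal distributions:
KL = log(s2/s1) + (s1^2 + (m1-m2)^2)/(2*s2^2) - 1/2.
log(1/1) = 0.0.
(1^2 + (-5-2)^2)/(2*1^2) = (1 + 49)/2 = 25.0.
KL = 0.0 + 25.0 - 0.5 = 24.5000

24.5000


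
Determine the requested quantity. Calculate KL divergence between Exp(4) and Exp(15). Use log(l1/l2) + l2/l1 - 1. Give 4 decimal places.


KL divergence for exponential family:
KL = log(l1/l2) + l2/l1 - 1.
log(4/15) = -1.321756.
15/4 = 3.75.
KL = -1.321756 + 3.75 - 1 = 1.4282

1.4282


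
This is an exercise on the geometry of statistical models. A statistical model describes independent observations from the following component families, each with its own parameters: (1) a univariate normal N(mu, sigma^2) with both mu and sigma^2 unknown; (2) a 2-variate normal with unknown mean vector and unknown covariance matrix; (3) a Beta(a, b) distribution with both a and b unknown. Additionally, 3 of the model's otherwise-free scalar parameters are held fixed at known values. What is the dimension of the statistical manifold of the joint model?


The dimension of a statistical manifold equals the number of free
(independent) real parameters of the model. For a product of independent
blocks the parameter counts add.
- normal (mu, sigma^2): 2.
- 2-variate normal: 2 (mean) + 2*3/2 = 3 (symmetric covariance) = 5.
- Beta (a, b): 2.
Total = 2 + 5 + 2 = 9.
3 parameter(s) fixed at known values: 9 - 3 = 6.
Dimension = 6

6


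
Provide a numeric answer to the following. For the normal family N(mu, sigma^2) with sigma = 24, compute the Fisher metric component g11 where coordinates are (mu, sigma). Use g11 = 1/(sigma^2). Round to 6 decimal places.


For the 2-parameter normal family, the Fisher metric has:
  g11 = 1/sigma^2, g22 = 2/sigma^2.
sigma = 24, sigma^2 = 576.
g11 = 0.001736

0.001736


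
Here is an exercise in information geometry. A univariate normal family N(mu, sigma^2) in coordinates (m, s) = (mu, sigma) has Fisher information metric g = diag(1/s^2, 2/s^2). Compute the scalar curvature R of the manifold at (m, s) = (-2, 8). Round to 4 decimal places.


The metric has the form g = (A dm^2 + B ds^2)/s^2 with A = 1, B = 2.
Substitute u = sqrt(A/B)*m: g = B*(du^2 + ds^2)/s^2, i.e. B times the
Poincare upper half-plane metric, which has constant Gaussian curvature -1.
Scaling a 2D metric by a constant c divides the Gaussian curvature by c,
so K = -1/B = -1/(2) = -0.5000 everywhere (the point (m, s) = (-2, 8) is irrelevant:
the curvature is constant).
Scalar curvature in dimension 2: R = 2K = -2/(2) = -1.0000.

-1.0000


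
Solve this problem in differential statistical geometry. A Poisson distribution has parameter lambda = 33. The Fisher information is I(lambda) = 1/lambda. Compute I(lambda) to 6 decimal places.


Fisher information for Poisson: I(lambda) = 1/lambda.
lambda = 33.
I(lambda) = 1/33 = 0.030303

0.030303


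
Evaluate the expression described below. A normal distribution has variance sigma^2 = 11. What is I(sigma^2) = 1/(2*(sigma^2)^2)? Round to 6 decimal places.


Fisher information for variance: I(sigma^2) = 1/(2*sigma^4).
sigma^2 = 11, so sigma^4 = 121.
I = 1/(2*121) = 1/242 = 0.004132

0.004132


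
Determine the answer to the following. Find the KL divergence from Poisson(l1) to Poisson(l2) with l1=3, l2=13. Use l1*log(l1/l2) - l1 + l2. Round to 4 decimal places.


KL divergence for Poisson:
KL = l1*log(l1/l2) - l1 + l2.
l1 = 3, l2 = 13.
log(3/13) = -1.466337.
l1*log(l1/l2) = 3 * -1.466337 = -4.399011.
KL = -4.399011 - 3 + 13 = 5.6010

5.6010


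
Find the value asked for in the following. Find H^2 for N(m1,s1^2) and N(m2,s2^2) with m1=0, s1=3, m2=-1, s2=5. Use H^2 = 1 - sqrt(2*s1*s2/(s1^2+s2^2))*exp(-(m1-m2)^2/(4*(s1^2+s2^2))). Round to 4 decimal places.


Squared Hellinger distance for Gaussians:
H^2 = 1 - sqrt(2*s1*s2/(s1^2+s2^2)) * exp(-(m1-m2)^2/(4*(s1^2+s2^2))).
s1^2 = 9, s2^2 = 25, s1^2+s2^2 = 34.
sqrt(2*3*5/(34)) = 0.939336.
(m1-m2)^2 = (1)^2 = 1.
exp(-1/(4*34)) = exp(-0.007353) = 0.992674.
H^2 = 1 - 0.939336*0.992674 = 0.0675

0.0675


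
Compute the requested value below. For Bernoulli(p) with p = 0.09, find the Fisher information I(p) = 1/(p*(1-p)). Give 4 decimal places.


For Bernoulli(p), Fisher information is I(p) = 1/(p*(1-p)).
p = 0.09, 1-p = 0.91.
p*(1-p) = 0.0819.
I(p) = 1/0.0819 = 12.2100

12.2100


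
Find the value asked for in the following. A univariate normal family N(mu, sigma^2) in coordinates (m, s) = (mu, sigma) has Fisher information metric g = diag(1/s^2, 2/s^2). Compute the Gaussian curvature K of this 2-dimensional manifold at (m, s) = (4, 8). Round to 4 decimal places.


The metric has the form g = (A dm^2 + B ds^2)/s^2 with A = 1, B = 2.
Substitute u = sqrt(A/B)*m: g = B*(du^2 + ds^2)/s^2, i.e. B times the
Poincare upper half-plane metric, which has constant Gaussian curvature -1.
Scaling a 2D metric by a constant c divides the Gaussian curvature by c,
so K = -1/B = -1/(2) = -0.5000 everywhere (the point (m, s) = (4, 8) is irrelevant:
the curvature is constant).
The requested Gaussian curvature is K = -0.5000.

-0.5000


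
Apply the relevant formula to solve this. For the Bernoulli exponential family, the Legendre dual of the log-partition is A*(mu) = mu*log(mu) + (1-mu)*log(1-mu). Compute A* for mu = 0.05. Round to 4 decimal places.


Legendre transform for Bernoulli:
A*(mu) = mu*log(mu) + (1-mu)*log(1-mu).
mu = 0.05, 1-mu = 0.95.
mu*log(mu) = 0.05*log(0.05) = -0.149787.
(1-mu)*log(1-mu) = 0.95*log(0.95) = -0.048729.
A* = -0.149787 + -0.048729 = -0.1985

-0.1985


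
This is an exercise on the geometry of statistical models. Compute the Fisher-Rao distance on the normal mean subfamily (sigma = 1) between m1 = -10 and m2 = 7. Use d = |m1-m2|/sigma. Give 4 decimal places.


On the fixed-variance normal subfamily, geodesic distance = |m1-m2|/sigma.
|-10 - 7| = 17.
sigma = 1.
d = 17/1 = 17.0000

17.0000


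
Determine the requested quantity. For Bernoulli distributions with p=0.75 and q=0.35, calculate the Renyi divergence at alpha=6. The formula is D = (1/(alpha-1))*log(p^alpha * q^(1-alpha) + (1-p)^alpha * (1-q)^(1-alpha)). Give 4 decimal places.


Renyi divergence of order alpha between Bernoulli distributions:
D = (1/(alpha-1))*log(p^alpha * q^(1-alpha) + (1-p)^alpha * (1-q)^(1-alpha)).
alpha = 6, p = 0.75, q = 0.35.
p^alpha * q^(1-alpha) = 0.75^6 * 0.35^-5 = 33.88655.
(1-p)^alpha * (1-q)^(1-alpha) = 0.25^6 * 0.65^-5 = 0.002104.
sum = 33.88655 + 0.002104 = 33.888654.
D = (1/5)*log(33.888654) = 0.7046

0.7046


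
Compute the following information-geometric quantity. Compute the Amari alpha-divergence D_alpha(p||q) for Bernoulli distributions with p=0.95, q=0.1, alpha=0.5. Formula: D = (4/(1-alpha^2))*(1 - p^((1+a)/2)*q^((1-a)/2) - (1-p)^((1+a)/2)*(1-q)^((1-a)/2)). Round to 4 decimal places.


Amari alpha-divergence:
D = (4/(1-alpha^2))*(1 - p^((1+a)/2)*q^((1-a)/2) - (1-p)^((1+a)/2)*(1-q)^((1-a)/2)).
alpha = 0.5, p = 0.95, q = 0.1.
e1 = (1+alpha)/2 = 0.75, e2 = (1-alpha)/2 = 0.25.
t1 = p^e1 * q^e2 = 0.95^0.75 * 0.1^0.25 = 0.541119.
t2 = (1-p)^e1 * (1-q)^e2 = 0.05^0.75 * 0.9^0.25 = 0.102988.
4/(1-alpha^2) = 5.333333.
D = 5.333333*(1 - 0.541119 - 0.102988) = 1.8981

1.8981


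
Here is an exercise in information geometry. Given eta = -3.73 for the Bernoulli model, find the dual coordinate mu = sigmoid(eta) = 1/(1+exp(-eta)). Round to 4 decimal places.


Dual coordinate (expectation parameter) for Bernoulli:
mu = 1/(1+exp(-eta)).
eta = -3.73.
exp(-eta) = exp(3.73) = 41.679108.
mu = 1/(1+41.679108) = 0.0234

0.0234


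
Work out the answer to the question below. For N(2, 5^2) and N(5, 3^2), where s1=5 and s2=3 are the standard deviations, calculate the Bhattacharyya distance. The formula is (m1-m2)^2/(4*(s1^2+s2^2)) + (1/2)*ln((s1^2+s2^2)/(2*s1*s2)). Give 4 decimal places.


Bhattacharyya distance between two Gaussians:
DB = (m1-m2)^2/(4*(s1^2+s2^2)) + (1/2)*ln((s1^2+s2^2)/(2*s1*s2)).
(m1-m2)^2 = (-3)^2 = 9.
s1^2+s2^2 = 25 + 9 = 34.
term1 = 9/136 = 0.066176.
term2 = 0.5*ln(34/30.0) = 0.062582.
DB = 0.066176 + 0.062582 = 0.1288

0.1288


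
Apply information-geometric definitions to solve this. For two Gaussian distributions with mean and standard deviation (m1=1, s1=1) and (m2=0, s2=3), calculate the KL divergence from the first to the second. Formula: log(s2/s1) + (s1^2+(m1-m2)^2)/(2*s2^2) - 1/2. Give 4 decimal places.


KL divergence between normal distributions:
KL = log(s2/s1) + (s1^2 + (m1-m2)^2)/(2*s2^2) - 1/2.
log(3/1) = 1.098612.
(1^2 + (1-0)^2)/(2*3^2) = (1 + 1)/18 = 0.111111.
KL = 1.098612 + 0.111111 - 0.5 = 0.7097

0.7097


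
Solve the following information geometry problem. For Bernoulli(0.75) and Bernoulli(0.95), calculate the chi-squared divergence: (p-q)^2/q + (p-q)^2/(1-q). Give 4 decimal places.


Chi-squared divergence between Bernoulli distributions:
chi^2 = (p-q)^2/q + (p-q)^2/(1-q).
p = 0.75, q = 0.95, p-q = -0.2.
(p-q)^2 = 0.04.
term1 = 0.04/0.95 = 0.042105.
term2 = 0.04/0.05 = 0.8.
chi^2 = 0.042105 + 0.8 = 0.8421

0.8421


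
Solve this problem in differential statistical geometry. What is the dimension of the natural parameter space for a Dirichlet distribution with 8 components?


Exponential family dimension calculation:
Dirichlet with 8 components has 8 natural parameters.

8


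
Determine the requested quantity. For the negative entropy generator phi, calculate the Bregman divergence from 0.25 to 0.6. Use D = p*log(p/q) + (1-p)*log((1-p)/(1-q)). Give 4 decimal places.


Bregman divergence with negative entropy generator:
D = p*log(p/q) + (1-p)*log((1-p)/(1-q)).
p = 0.25, q = 0.6.
p*log(p/q) = 0.25*log(0.25/0.6) = -0.218867.
(1-p)*log((1-p)/(1-q)) = 0.75*log(0.75/0.4) = 0.471456.
D = -0.218867 + 0.471456 = 0.2526

0.2526


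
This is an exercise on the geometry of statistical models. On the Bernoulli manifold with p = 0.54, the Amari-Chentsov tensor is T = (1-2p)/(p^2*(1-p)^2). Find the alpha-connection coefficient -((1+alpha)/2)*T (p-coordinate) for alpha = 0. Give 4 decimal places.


Skewness (Amari-Chentsov) tensor: T = (1-2p)/(p^2*(1-p)^2).
p = 0.54, 1-2p = -0.08, p^2 = 0.2916, (1-p)^2 = 0.2116.
T = -0.08/(0.2916 * 0.2116) = -1.296543.
In the p-coordinate, Gamma^(alpha) = Gamma^(0) - (alpha/2)*T with Gamma^(0) = (1/2)*g'(p) = -T/2,
so Gamma^(alpha) = -((1+alpha)/2)*T.
alpha = 0, -(1+alpha)/2 = -0.5.
Gamma = -0.5 * -1.296543 = 0.6483

0.6483


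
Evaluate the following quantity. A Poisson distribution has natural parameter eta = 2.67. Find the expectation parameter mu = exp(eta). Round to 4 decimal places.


Expectation parameter for Poisson exponential family:
mu = exp(eta).
eta = 2.67.
mu = exp(2.67) = 14.4400

14.4400


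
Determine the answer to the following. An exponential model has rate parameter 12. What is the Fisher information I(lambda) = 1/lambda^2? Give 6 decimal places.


Fisher information for exponential: I(lambda) = 1/lambda^2.
lambda = 12, lambda^2 = 144.
I = 1/144 = 0.006944

0.006944


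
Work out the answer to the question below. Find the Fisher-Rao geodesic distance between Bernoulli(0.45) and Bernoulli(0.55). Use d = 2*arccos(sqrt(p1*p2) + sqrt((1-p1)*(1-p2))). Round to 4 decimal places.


Geodesic distance on Bernoulli manifold:
d(p1,p2) = 2*arccos(sqrt(p1*p2) + sqrt((1-p1)*(1-p2))).
sqrt(p1*p2) = sqrt(0.45*0.55) = 0.497494.
sqrt((1-p1)*(1-p2)) = sqrt(0.55*0.45) = 0.497494.
arg = 0.497494 + 0.497494 = 0.994987.
d = 2*arccos(0.994987) = 0.2003

0.2003


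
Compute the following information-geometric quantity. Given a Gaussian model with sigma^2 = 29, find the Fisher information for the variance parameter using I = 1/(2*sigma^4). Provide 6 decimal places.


Fisher information for variance: I(sigma^2) = 1/(2*sigma^4).
sigma^2 = 29, so sigma^4 = 841.
I = 1/(2*841) = 1/1682 = 0.000595

0.000595


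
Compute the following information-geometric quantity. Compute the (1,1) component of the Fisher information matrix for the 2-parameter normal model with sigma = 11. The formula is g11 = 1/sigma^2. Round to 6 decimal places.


For the 2-parameter normal family, the Fisher metric has:
  g11 = 1/sigma^2, g22 = 2/sigma^2.
sigma = 11, sigma^2 = 121.
g11 = 0.008264

0.008264


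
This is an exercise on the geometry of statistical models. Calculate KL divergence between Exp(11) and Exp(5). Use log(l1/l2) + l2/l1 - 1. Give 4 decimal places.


KL divergence for exponential family:
KL = log(l1/l2) + l2/l1 - 1.
log(11/5) = 0.788457.
5/11 = 0.454545.
KL = 0.788457 + 0.454545 - 1 = 0.2430

0.2430


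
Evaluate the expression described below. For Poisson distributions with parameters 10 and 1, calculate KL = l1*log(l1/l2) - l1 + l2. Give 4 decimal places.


KL divergence for Poisson:
KL = l1*log(l1/l2) - l1 + l2.
l1 = 10, l2 = 1.
log(10/1) = 2.302585.
l1*log(l1/l2) = 10 * 2.302585 = 23.025851.
KL = 23.025851 - 10 + 1 = 14.0259

14.0259


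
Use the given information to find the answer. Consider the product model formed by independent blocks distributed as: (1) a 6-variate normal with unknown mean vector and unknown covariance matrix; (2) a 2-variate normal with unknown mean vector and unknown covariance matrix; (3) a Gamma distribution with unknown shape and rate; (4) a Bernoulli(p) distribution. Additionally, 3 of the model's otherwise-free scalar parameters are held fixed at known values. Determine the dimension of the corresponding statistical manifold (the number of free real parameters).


The dimension of a statistical manifold equals the number of free
(independent) real parameters of the model. For a product of independent
blocks the parameter counts add.
- 6-variate normal: 6 (mean) + 6*7/2 = 21 (symmetric covariance) = 27.
- 2-variate normal: 2 (mean) + 2*3/2 = 3 (symmetric covariance) = 5.
- Gamma (shape, rate): 2.
- Bernoulli (p): 1.
Total = 27 + 5 + 2 + 1 = 35.
3 parameter(s) fixed at known values: 35 - 3 = 32.
Dimension = 32

32


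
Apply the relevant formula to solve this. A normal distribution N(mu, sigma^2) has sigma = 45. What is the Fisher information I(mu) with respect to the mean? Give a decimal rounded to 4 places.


The Fisher information for the mean of a normal distribution is I(mu) = 1/sigma^2.
sigma = 45, so sigma^2 = 2025.
I(mu) = 1/2025 = 0.0005

0.0005


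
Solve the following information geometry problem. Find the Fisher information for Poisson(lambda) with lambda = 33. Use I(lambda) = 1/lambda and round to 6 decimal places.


Fisher information for Poisson: I(lambda) = 1/lambda.
lambda = 33.
I(lambda) = 1/33 = 0.030303

0.030303


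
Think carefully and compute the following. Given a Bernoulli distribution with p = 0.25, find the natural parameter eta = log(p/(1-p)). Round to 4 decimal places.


Natural parameter for Bernoulli: eta = log(p/(1-p)).
p = 0.25, 1-p = 0.75.
p/(1-p) = 0.333333.
eta = log(0.333333) = -1.0986

-1.0986


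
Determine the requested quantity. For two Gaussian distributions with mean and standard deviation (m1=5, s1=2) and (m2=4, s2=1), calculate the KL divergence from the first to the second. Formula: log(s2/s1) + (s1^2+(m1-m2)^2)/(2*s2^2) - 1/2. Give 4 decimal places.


KL divergence between normal distributions:
KL = log(s2/s1) + (s1^2 + (m1-m2)^2)/(2*s2^2) - 1/2.
log(1/2) = -0.693147.
(2^2 + (5-4)^2)/(2*1^2) = (4 + 1)/2 = 2.5.
KL = -0.693147 + 2.5 - 0.5 = 1.3069

1.3069


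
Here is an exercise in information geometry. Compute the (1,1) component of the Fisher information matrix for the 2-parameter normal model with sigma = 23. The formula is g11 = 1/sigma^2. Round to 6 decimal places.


For the 2-parameter normal family, the Fisher metric has:
  g11 = 1/sigma^2, g22 = 2/sigma^2.
sigma = 23, sigma^2 = 529.
g11 = 0.001890

0.001890


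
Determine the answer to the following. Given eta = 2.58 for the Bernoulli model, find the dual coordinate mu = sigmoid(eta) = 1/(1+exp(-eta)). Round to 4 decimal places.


Dual coordinate (expectation parameter) for Bernoulli:
mu = 1/(1+exp(-eta)).
eta = 2.58.
exp(-eta) = exp(-2.58) = 0.075774.
mu = 1/(1+0.075774) = 0.9296

0.9296


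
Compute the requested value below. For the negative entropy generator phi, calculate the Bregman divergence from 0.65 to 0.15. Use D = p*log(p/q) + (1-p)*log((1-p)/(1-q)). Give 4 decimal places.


Bregman divergence with negative entropy generator:
D = p*log(p/q) + (1-p)*log((1-p)/(1-q)).
p = 0.65, q = 0.15.
p*log(p/q) = 0.65*log(0.65/0.15) = 0.953119.
(1-p)*log((1-p)/(1-q)) = 0.35*log(0.35/0.85) = -0.310556.
D = 0.953119 + -0.310556 = 0.6426

0.6426


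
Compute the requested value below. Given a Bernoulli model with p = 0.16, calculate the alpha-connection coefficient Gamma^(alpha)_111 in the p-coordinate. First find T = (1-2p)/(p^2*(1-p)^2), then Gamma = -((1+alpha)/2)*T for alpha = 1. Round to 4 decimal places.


Skewness (Amari-Chentsov) tensor: T = (1-2p)/(p^2*(1-p)^2).
p = 0.16, 1-2p = 0.68, p^2 = 0.0256, (1-p)^2 = 0.7056.
T = 0.68/(0.0256 * 0.7056) = 37.645266.
In the p-coordinate, Gamma^(alpha) = Gamma^(0) - (alpha/2)*T with Gamma^(0) = (1/2)*g'(p) = -T/2,
so Gamma^(alpha) = -((1+alpha)/2)*T.
alpha = 1, -(1+alpha)/2 = -1.0.
Gamma = -1.0 * 37.645266 = -37.6453

-37.6453


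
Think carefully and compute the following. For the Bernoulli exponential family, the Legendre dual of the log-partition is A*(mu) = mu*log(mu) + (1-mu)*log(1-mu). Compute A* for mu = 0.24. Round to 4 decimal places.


Legendre transform for Bernoulli:
A*(mu) = mu*log(mu) + (1-mu)*log(1-mu).
mu = 0.24, 1-mu = 0.76.
mu*log(mu) = 0.24*log(0.24) = -0.342508.
(1-mu)*log(1-mu) = 0.76*log(0.76) = -0.208572.
A* = -0.342508 + -0.208572 = -0.5511

-0.5511


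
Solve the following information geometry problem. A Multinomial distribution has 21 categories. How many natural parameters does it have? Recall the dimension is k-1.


Exponential family dimension calculation:
For Multinomial with k=21 categories, dim = k-1 = 20.

20


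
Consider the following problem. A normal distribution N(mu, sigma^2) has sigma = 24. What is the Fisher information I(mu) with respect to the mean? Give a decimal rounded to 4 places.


The Fisher information for the mean of a normal distribution is I(mu) = 1/sigma^2.
sigma = 24, so sigma^2 = 576.
I(mu) = 1/576 = 0.0017

0.0017


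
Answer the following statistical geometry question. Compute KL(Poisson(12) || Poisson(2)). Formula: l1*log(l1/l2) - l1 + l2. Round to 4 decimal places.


KL divergence for Poisson:
KL = l1*log(l1/l2) - l1 + l2.
l1 = 12, l2 = 2.
log(12/2) = 1.791759.
l1*log(l1/l2) = 12 * 1.791759 = 21.501114.
KL = 21.501114 - 12 + 2 = 11.5011

11.5011


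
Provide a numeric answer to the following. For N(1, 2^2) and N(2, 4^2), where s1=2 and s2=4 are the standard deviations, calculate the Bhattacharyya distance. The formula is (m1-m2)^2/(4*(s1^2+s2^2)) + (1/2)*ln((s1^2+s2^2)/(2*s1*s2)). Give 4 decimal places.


Bhattacharyya distance between two Gaussians:
DB = (m1-m2)^2/(4*(s1^2+s2^2)) + (1/2)*ln((s1^2+s2^2)/(2*s1*s2)).
(m1-m2)^2 = (-1)^2 = 1.
s1^2+s2^2 = 4 + 16 = 20.
term1 = 1/80 = 0.0125.
term2 = 0.5*ln(20/16.0) = 0.111572.
DB = 0.0125 + 0.111572 = 0.1241

0.1241


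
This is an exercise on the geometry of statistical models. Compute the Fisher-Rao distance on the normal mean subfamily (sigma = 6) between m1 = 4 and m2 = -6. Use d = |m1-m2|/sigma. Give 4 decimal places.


On the fixed-variance normal subfamily, geodesic distance = |m1-m2|/sigma.
|4 - -6| = 10.
sigma = 6.
d = 10/6 = 1.6667

1.6667


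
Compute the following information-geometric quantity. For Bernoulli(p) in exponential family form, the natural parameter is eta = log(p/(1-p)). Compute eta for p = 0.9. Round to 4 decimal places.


Natural parameter for Bernoulli: eta = log(p/(1-p)).
p = 0.9, 1-p = 0.1.
p/(1-p) = 9.0.
eta = log(9.0) = 2.1972

2.1972


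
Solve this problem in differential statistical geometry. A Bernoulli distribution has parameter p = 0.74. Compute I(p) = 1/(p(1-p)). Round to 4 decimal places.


For Bernoulli(p), Fisher information is I(p) = 1/(p*(1-p)).
p = 0.74, 1-p = 0.26.
p*(1-p) = 0.1924.
I(p) = 1/0.1924 = 5.1975

5.1975


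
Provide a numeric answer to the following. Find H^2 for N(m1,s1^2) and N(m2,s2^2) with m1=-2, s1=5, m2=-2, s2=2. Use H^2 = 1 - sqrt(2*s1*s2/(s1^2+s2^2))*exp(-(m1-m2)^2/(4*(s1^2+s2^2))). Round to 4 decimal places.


Squared Hellinger distance for Gaussians:
H^2 = 1 - sqrt(2*s1*s2/(s1^2+s2^2)) * exp(-(m1-m2)^2/(4*(s1^2+s2^2))).
s1^2 = 25, s2^2 = 4, s1^2+s2^2 = 29.
sqrt(2*5*2/(29)) = 0.830455.
(m1-m2)^2 = (0)^2 = 0.
exp(-0/(4*29)) = exp(0.0) = 1.0.
H^2 = 1 - 0.830455*1.0 = 0.1695

0.1695


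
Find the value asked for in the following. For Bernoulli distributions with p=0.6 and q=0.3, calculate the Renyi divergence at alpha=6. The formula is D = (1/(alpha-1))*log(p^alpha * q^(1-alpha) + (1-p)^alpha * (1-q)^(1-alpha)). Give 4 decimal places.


Renyi divergence of order alpha between Bernoulli distributions:
D = (1/(alpha-1))*log(p^alpha * q^(1-alpha) + (1-p)^alpha * (1-q)^(1-alpha)).
alpha = 6, p = 0.6, q = 0.3.
p^alpha * q^(1-alpha) = 0.6^6 * 0.3^-5 = 19.2.
(1-p)^alpha * (1-q)^(1-alpha) = 0.4^6 * 0.7^-5 = 0.024371.
sum = 19.2 + 0.024371 = 19.224371.
D = (1/5)*log(19.224371) = 0.5912

0.5912


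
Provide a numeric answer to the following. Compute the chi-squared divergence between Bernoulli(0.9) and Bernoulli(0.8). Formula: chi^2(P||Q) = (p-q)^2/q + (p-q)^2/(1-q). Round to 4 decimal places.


Chi-squared divergence between Bernoulli distributions:
chi^2 = (p-q)^2/q + (p-q)^2/(1-q).
p = 0.9, q = 0.8, p-q = 0.1.
(p-q)^2 = 0.01.
term1 = 0.01/0.8 = 0.0125.
term2 = 0.01/0.2 = 0.05.
chi^2 = 0.0125 + 0.05 = 0.0625

0.0625
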